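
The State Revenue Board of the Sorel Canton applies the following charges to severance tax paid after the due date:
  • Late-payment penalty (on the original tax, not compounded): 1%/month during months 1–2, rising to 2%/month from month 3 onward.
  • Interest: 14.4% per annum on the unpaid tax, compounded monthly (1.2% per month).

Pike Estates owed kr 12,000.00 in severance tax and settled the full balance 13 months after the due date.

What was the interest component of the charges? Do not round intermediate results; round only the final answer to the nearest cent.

kr 2,012.90

Interest: kr 12,000.00 × ((1 + 0.012)^13 − 1) = kr 12,000.00 × 0.1677414… = kr 2,012.8963…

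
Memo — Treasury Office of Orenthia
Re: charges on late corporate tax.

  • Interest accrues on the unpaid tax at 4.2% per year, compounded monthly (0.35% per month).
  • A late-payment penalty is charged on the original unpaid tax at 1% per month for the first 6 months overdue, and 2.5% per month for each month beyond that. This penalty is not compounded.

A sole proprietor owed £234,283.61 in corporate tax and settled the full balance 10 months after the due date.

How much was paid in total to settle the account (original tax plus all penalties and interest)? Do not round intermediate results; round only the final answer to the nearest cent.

Penalty, months 1–6: 6 × 1% × £234,283.61 = £14,057.02…
Penalty, months 7–10: 4 × 2.5% × £234,283.61 = £23,428.36…
Interest: £234,283.61 × ((1 + 0.0035)^10 − 1) = £234,283.61 × 0.0355564… = £8,330.2880…
Total = £234,283.61 + £37,485.3776 + £8,330.2880… = £280,099.28

£280,099.28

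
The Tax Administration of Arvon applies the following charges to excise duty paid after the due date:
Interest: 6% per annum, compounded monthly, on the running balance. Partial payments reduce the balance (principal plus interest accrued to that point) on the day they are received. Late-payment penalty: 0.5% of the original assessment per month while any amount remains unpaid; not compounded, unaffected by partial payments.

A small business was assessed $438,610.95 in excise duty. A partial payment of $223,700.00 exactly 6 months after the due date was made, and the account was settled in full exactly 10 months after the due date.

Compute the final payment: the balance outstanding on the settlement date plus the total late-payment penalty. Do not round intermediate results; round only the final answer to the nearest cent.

$254,764.45

Monthly rate = 6% ÷ 12 = 0.5%
Balance at month 6: $438,610.9500 × (1 + 0.005)^6 = $451,934.8583…
After $223,700.00 payment: $451,934.8583… − $223,700.00 = $228,234.8583…
Balance at month 10: $228,234.8583… × (1 + 0.005)^4 = $232,833.9049…
Penalty: 10 × 0.5% × $438,610.95 = $21,930.55…
Final settlement = outstanding balance + penalty = $232,833.9049… + $21,930.55… = $254,764.45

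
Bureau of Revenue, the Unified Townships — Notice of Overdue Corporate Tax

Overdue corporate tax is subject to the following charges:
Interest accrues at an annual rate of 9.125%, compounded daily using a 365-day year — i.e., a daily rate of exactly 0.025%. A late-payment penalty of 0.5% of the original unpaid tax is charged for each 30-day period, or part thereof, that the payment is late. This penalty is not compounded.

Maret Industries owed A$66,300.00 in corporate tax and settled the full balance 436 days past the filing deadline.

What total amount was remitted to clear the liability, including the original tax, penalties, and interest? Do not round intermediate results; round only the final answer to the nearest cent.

A$78,906.76

Penalty periods: ⌈436/30⌉ = 15; penalty = 15 × 0.5% × A$66,300.00 = A$4,972.50
Interest: A$66,300.00 × ((1 + 0.00025)^436 − 1) = A$66,300.00 × 0.11514716… = A$7,634.2566…
Total = A$66,300.00 + A$4,972.5000 + A$7,634.2566… = A$78,906.76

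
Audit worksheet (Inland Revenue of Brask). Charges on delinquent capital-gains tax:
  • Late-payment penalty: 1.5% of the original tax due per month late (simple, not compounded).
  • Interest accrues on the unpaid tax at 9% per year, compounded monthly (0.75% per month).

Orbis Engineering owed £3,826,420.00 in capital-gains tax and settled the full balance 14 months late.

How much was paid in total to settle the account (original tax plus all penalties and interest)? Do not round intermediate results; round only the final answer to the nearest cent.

Late-payment penalty: 14 × 1.5% × £3,826,420.00 = £803,548.20
Interest: £3,826,420.00 × ((1 + 0.0075)^14 − 1) = £3,826,420.00 × 0.1102755… = £421,960.4850…
Total = £3,826,420.00 + £803,548.2000 + £421,960.4850… = £5,051,928.68

£5,051,928.68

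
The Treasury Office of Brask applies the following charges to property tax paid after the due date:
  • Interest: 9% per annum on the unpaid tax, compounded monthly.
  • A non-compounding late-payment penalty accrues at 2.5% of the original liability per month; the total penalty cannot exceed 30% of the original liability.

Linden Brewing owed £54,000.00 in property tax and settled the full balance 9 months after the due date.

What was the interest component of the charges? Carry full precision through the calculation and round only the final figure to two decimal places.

£3,756.29

Interest (9%/yr ÷ 12 = 0.75%/month): £54,000.00 × ((1 + 0.0075)^9 − 1) = £3,756.2853…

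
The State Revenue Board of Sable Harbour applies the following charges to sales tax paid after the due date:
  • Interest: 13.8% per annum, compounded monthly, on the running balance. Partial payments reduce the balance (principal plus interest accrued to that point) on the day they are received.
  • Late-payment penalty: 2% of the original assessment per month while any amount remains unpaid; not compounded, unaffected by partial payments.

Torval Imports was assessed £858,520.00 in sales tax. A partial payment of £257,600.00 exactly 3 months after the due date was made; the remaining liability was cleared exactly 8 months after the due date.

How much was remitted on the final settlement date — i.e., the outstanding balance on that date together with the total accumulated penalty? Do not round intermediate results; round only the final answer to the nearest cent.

£805,363.70

Monthly rate = 13.8% ÷ 12 = 1.15%
Balance at month 3: £858,520.0000 × (1 + 0.0115)^3 = £888,480.8635…
After £257,600.00 payment: £888,480.8635… − £257,600.00 = £630,880.8635…
Balance at month 8: £630,880.8635… × (1 + 0.0115)^5 = £668,000.5033…
Penalty: 8 × 2% × £858,520.00 = £137,363.20
Final settlement = outstanding balance + penalty = £668,000.5033… + £137,363.20 = £805,363.70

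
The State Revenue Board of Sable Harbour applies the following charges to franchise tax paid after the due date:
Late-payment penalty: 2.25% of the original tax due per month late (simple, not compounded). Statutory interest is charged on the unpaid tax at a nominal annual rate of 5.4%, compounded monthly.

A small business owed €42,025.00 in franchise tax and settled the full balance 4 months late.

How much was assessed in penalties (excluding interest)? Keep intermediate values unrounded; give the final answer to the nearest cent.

Late-payment penalty: 4 × 2.25% × €42,025.00 = €3,782.25

€3,782.25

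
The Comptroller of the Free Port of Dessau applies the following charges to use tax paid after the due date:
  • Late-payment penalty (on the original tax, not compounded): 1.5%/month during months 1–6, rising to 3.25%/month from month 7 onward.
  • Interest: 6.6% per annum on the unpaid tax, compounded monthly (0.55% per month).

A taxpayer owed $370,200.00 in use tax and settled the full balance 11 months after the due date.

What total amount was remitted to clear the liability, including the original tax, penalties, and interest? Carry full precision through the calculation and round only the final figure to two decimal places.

Penalty, months 1–6: 6 × 1.5% × $370,200.00 = $33,318.00
Penalty, months 7–11: 5 × 3.25% × $370,200.00 = $60,157.50
Interest: $370,200.00 × ((1 + 0.0055)^11 − 1) = $370,200.00 × 0.0621915… = $23,023.2956…
Total = $370,200.00 + $93,475.5000 + $23,023.2956… = $486,698.80

$486,698.80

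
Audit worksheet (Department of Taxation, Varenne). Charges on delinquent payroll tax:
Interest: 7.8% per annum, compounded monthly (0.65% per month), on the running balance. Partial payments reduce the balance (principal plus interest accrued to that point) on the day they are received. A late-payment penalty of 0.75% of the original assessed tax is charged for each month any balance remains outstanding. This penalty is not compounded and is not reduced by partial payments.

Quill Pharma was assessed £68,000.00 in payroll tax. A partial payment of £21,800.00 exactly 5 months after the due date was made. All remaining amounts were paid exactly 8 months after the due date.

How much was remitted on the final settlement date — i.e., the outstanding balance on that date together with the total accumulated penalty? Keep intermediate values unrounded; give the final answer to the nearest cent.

Balance at month 5: £68,000.0000 × (1 + 0.0065)^5 = £70,238.9174…
After £21,800.00 payment: £70,238.9174… − £21,800.00 = £48,438.9174…
Balance at month 8: £48,438.9174… × (1 + 0.0065)^3 = £49,389.6292…
Penalty: 8 × 0.75% × £68,000.00 = £4,080.00
Final settlement = outstanding balance + penalty = £49,389.6292… + £4,080.00 = £53,469.63

£53,469.63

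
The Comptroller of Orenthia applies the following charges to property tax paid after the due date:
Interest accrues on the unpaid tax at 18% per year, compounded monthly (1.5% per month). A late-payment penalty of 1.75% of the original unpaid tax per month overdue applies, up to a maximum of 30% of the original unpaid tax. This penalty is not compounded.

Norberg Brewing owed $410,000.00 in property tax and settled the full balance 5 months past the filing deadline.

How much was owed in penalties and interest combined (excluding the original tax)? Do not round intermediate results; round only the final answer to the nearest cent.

$67,561.44

Penalty: 5 × 1.75% × $410,000.00 = $35,875.00 (below the 30% cap of $123,000.00)
Interest: $410,000.00 × ((1 + 0.015)^5 − 1) = $410,000.00 × 0.0772840… = $31,686.4416…
Penalties + interest = $35,875.0000 + $31,686.4416… = $67,561.44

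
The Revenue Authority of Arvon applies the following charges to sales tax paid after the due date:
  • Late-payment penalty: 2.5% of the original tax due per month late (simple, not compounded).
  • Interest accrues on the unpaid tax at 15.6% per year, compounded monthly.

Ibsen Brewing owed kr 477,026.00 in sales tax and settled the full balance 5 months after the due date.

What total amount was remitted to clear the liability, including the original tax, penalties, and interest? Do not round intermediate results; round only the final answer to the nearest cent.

Late-payment penalty = 2.5% × kr 477,026.00 × 5 mo = kr 59,628.25
Interest (15.6%/yr ÷ 12 = 1.3%/month): kr 477,026.00 × ((1 + 0.013)^5 − 1) = kr 31,823.4125…
Total = kr 477,026.00 + kr 59,628.2500 + kr 31,823.4125… = kr 568,477.66

kr 568,477.66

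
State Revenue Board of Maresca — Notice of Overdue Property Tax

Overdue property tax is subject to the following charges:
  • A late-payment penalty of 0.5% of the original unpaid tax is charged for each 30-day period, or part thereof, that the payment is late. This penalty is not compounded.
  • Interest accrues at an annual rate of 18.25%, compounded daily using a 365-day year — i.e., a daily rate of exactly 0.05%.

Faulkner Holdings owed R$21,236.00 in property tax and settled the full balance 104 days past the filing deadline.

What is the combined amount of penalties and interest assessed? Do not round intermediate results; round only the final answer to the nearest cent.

R$1,557.92

Penalty periods: ⌈104/30⌉ = 4; penalty = 4 × 0.5% × R$21,236.00 = R$424.72
Interest: R$21,236.00 × ((1 + 0.0005)^104 − 1) = R$21,236.00 × 0.05336205… = R$1,133.1966…
Penalties + interest = R$424.7200 + R$1,133.1966… = R$1,557.92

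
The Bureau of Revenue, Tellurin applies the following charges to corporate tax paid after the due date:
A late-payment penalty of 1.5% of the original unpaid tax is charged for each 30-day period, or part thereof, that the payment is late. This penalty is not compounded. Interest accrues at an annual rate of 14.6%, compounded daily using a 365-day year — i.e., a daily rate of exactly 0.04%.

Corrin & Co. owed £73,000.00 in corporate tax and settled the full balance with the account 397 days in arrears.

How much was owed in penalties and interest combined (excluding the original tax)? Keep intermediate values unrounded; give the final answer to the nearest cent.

£27,890.84

Penalty periods: ⌈397/30⌉ = 14; penalty = 14 × 1.5% × £73,000.00 = £15,330.00
Interest: £73,000.00 × ((1 + 0.0004)^397 − 1) = £73,000.00 × 0.17206629… = £12,560.8390…
Penalties + interest = £15,330.0000 + £12,560.8390… = £27,890.84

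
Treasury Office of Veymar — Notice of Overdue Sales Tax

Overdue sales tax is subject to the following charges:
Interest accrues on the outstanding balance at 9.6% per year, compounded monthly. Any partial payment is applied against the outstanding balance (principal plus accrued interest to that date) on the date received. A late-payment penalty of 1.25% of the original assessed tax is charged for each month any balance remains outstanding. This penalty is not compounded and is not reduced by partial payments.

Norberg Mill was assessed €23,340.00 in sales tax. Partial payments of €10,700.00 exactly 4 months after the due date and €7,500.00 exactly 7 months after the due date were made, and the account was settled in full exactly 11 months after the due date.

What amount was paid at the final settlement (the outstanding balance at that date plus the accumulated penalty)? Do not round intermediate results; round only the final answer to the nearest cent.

Monthly rate = 9.6% ÷ 12 = 0.8%
Balance at month 4: €23,340.0000 × (1 + 0.008)^4 = €24,095.8905…
After €10,700.00 payment: €24,095.8905… − €10,700.00 = €13,395.8905…
Balance at month 7: €13,395.8905… × (1 + 0.008)^3 = €13,719.9707…
After €7,500.00 payment: €13,719.9707… − €7,500.00 = €6,219.9707…
Balance at month 11: €6,219.9707… × (1 + 0.008)^4 = €6,421.4110…
Penalty: 11 × 1.25% × €23,340.00 = €3,209.25
Final settlement = outstanding balance + penalty = €6,421.4110… + €3,209.25 = €9,630.66

€9,630.66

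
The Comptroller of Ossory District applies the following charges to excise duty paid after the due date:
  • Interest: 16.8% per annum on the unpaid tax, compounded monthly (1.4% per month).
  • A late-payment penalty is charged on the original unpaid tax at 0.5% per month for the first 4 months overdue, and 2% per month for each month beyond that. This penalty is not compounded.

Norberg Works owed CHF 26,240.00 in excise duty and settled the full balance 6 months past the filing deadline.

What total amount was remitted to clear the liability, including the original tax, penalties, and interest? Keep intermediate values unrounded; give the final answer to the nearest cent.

CHF 30,097.16

Penalty, months 1–4: 4 × 0.5% × CHF 26,240.00 = CHF 524.80
Penalty, months 5–6: 2 × 2% × CHF 26,240.00 = CHF 1,049.60
Interest: CHF 26,240.00 × ((1 + 0.014)^6 − 1) = CHF 26,240.00 × 0.0869955… = CHF 2,282.7609…
Total = CHF 26,240.00 + CHF 1,574.4000 + CHF 2,282.7609… = CHF 30,097.16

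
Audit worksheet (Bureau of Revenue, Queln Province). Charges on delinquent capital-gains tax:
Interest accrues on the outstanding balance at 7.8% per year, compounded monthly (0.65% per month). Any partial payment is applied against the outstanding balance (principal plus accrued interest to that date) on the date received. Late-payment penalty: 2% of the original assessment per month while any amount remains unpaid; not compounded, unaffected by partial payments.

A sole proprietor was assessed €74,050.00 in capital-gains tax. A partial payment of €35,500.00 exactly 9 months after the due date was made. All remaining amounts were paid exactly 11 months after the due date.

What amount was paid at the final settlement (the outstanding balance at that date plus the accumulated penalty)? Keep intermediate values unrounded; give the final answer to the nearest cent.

€59,848.05

Balance at month 9: €74,050.0000 × (1 + 0.0065)^9 = €78,496.2800…
After €35,500.00 payment: €78,496.2800… − €35,500.00 = €42,996.2800…
Balance at month 11: €42,996.2800… × (1 + 0.0065)^2 = €43,557.0483…
Penalty: 11 × 2% × €74,050.00 = €16,291.00
Final settlement = outstanding balance + penalty = €43,557.0483… + €16,291.00 = €59,848.05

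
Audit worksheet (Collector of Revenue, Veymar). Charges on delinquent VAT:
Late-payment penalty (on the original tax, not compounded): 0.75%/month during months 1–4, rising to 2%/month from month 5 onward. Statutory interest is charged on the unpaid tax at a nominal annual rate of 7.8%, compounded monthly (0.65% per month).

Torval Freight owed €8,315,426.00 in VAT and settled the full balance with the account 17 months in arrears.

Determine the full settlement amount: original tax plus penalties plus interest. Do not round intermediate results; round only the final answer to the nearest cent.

€11,695,123.35

Penalty, months 1–4: 4 × 0.75% × €8,315,426.00 = €249,462.78
Penalty, months 5–17: 13 × 2% × €8,315,426.00 = €2,162,010.76
Interest: €8,315,426.00 × ((1 + 0.0065)^17 − 1) = €8,315,426.00 × 0.1164371… = €968,223.8076…
Total = €8,315,426.00 + €2,411,473.5400 + €968,223.8076… = €11,695,123.35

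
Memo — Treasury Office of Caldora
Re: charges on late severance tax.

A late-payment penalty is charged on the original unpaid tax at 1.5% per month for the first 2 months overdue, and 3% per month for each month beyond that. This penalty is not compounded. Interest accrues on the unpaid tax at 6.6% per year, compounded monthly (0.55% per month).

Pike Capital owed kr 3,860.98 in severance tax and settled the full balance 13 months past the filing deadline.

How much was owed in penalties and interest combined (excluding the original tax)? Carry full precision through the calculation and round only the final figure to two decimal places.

kr 1,675.31

Penalty, months 1–2: 2 × 1.5% × kr 3,860.98 = kr 115.83…
Penalty, months 3–13: 11 × 3% × kr 3,860.98 = kr 1,274.12…
Interest: kr 3,860.98 × ((1 + 0.0055)^13 − 1) = kr 3,860.98 × 0.0739077… = kr 285.3563…
Penalties + interest = kr 1,389.9528 + kr 285.3563… = kr 1,675.31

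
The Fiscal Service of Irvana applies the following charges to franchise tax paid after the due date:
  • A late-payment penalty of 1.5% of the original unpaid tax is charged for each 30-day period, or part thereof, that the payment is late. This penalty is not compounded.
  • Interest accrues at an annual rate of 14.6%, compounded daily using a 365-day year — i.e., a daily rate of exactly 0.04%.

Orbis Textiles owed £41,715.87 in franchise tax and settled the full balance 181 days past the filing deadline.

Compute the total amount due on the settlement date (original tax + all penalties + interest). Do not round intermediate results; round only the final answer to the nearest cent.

£49,227.64

Penalty periods: ⌈181/30⌉ = 7; penalty = 7 × 1.5% × £41,715.87 = £4,380.17…
Interest: £41,715.87 × ((1 + 0.0004)^181 − 1) = £41,715.87 × 0.07506973… = £3,131.5991…
Total = £41,715.87 + £4,380.1664… + £3,131.5991… = £49,227.64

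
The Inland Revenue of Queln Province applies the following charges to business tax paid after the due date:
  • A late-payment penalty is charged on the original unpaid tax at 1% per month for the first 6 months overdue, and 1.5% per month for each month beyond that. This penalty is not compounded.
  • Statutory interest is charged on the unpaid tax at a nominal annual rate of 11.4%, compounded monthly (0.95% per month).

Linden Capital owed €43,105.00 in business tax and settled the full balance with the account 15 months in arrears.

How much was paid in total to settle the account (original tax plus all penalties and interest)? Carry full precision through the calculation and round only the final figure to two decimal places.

€58,078.72

Penalty, months 1–6: 6 × 1% × €43,105.00 = €2,586.30
Penalty, months 7–15: 9 × 1.5% × €43,105.00 = €5,819.18…
Interest: €43,105.00 × ((1 + 0.0095)^15 − 1) = €43,105.00 × 0.1523777… = €6,568.2412…
Total = €43,105.00 + €8,405.4750 + €6,568.2412… = €58,078.72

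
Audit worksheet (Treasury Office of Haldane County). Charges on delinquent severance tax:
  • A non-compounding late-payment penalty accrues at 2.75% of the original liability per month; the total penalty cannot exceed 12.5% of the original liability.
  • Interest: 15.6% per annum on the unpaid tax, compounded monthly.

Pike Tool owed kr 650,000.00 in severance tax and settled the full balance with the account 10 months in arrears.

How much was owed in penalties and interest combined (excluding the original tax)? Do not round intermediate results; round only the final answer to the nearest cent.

Penalty (uncapped): 10 × 2.75% × kr 650,000.00 = kr 178,750.00; cap = 12.5% × kr 650,000.00 = kr 81,250.00 → penalty = kr 81,250.00
Interest (15.6%/yr ÷ 12 = 1.3%/month): kr 650,000.00 × ((1 + 0.013)^10 − 1) = kr 89,618.5761…
Penalties + interest = kr 81,250.0000 + kr 89,618.5761… = kr 170,868.58

kr 170,868.58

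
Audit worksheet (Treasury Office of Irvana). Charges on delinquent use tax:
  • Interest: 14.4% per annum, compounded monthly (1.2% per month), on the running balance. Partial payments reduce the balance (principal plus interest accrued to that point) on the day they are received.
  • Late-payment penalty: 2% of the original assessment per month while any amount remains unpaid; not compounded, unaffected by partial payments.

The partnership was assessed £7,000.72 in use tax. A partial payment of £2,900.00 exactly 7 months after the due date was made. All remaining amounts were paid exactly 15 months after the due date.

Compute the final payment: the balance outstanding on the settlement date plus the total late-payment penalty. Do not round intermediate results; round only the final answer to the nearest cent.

Balance at month 7: £7,000.7200 × (1 + 0.012)^7 = £7,610.3792…
After £2,900.00 payment: £7,610.3792… − £2,900.00 = £4,710.3792…
Balance at month 15: £4,710.3792… × (1 + 0.012)^8 = £5,182.0305…
Penalty: 15 × 2% × £7,000.72 = £2,100.22…
Final settlement = outstanding balance + penalty = £5,182.0305… + £2,100.22… = £7,282.25

£7,282.25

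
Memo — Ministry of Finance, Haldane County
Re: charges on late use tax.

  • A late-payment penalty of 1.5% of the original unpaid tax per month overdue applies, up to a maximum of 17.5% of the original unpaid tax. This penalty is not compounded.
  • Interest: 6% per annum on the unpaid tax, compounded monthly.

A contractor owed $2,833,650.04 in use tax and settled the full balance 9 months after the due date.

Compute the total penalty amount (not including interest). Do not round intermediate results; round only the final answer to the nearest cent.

Penalty: 9 × 1.5% × $2,833,650.04 = $382,542.76… (below the 17.5% cap of $495,888.76…)

$382,542.76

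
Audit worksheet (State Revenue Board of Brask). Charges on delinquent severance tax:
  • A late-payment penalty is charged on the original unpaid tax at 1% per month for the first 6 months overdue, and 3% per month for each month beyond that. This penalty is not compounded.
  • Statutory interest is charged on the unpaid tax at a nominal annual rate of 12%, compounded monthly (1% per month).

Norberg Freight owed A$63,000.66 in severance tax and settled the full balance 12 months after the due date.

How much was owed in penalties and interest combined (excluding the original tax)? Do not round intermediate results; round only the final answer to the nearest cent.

Penalty, months 1–6: 6 × 1% × A$63,000.66 = A$3,780.04…
Penalty, months 7–12: 6 × 3% × A$63,000.66 = A$11,340.12…
Interest: A$63,000.66 × ((1 + 0.01)^12 − 1) = A$63,000.66 × 0.1268250… = A$7,990.0606…
Penalties + interest = A$15,120.1584 + A$7,990.0606… = A$23,110.22

A$23,110.22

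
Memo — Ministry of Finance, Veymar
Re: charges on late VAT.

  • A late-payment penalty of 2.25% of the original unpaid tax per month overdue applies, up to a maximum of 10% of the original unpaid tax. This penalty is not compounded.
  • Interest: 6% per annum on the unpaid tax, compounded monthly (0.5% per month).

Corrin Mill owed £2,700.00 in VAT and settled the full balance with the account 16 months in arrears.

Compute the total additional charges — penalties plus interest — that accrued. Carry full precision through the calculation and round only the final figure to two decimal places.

Penalty (uncapped): 16 × 2.25% × £2,700.00 = £972.00; cap = 10% × £2,700.00 = £270.00 → penalty = £270.00
Interest: £2,700.00 × ((1 + 0.005)^16 − 1) = £2,700.00 × 0.0830712… = £224.2921…
Penalties + interest = £270.0000 + £224.2921… = £494.29

£494.29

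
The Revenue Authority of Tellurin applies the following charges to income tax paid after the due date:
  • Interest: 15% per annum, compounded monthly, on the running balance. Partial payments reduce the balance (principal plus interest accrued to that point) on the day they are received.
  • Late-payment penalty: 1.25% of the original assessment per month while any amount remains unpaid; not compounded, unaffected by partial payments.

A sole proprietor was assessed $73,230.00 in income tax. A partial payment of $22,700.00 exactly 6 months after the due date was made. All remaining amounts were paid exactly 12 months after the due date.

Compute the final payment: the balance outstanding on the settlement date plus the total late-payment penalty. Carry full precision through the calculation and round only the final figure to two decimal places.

$71,529.96

Monthly rate = 15% ÷ 12 = 1.25%
Balance at month 6: $73,230.0000 × (1 + 0.0125)^6 = $78,896.7703…
After $22,700.00 payment: $78,896.7703… − $22,700.00 = $56,196.7703…
Balance at month 12: $56,196.7703… × (1 + 0.0125)^6 = $60,545.4551…
Penalty: 12 × 1.25% × $73,230.00 = $10,984.50
Final settlement = outstanding balance + penalty = $60,545.4551… + $10,984.50 = $71,529.96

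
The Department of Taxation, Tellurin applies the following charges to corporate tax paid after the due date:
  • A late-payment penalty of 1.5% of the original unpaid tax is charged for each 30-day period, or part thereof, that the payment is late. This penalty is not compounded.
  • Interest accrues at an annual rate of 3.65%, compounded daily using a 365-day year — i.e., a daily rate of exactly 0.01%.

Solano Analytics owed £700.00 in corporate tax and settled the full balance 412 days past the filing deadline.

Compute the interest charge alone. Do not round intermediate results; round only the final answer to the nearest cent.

£29.44

Interest: £700.00 × ((1 + 0.0001)^412 − 1) = £700.00 × 0.04205835… = £29.4408…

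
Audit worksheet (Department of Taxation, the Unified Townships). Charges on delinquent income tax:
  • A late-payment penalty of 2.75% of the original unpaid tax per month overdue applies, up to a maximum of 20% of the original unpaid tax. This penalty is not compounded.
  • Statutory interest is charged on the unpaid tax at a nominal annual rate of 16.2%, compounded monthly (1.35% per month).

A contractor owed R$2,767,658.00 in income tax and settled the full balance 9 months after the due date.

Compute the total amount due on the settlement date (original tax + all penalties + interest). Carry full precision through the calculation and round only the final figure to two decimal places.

R$3,676,202.39

Penalty (uncapped): 9 × 2.75% × R$2,767,658.00 = R$684,995.36…; cap = 20% × R$2,767,658.00 = R$553,531.60 → penalty = R$553,531.60
Interest: R$2,767,658.00 × ((1 + 0.0135)^9 − 1) = R$2,767,658.00 × 0.1282719… = R$355,012.7879…
Total = R$2,767,658.00 + R$553,531.6000 + R$355,012.7879… = R$3,676,202.39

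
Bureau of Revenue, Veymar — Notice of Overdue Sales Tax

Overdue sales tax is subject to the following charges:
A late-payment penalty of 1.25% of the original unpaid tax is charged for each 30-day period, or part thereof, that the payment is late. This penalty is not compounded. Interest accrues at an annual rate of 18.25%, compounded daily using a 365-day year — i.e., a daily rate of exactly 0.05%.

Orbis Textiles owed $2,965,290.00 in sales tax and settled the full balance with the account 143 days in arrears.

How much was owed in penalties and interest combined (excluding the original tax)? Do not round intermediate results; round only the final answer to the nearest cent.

$405,055.52

Penalty periods: ⌈143/30⌉ = 5; penalty = 5 × 1.25% × $2,965,290.00 = $185,330.63…
Interest: $2,965,290.00 × ((1 + 0.0005)^143 − 1) = $2,965,290.00 × 0.07409896… = $219,724.8974…
Penalties + interest = $185,330.6250 + $219,724.8974… = $405,055.52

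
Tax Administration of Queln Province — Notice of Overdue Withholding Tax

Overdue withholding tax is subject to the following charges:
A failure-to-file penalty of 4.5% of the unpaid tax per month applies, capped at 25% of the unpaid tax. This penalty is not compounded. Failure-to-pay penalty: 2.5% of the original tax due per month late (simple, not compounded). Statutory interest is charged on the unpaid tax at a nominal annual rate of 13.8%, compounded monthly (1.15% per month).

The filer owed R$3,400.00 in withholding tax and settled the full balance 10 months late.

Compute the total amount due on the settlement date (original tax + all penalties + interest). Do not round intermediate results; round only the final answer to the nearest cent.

R$5,511.87

Failure-to-file: 10 × 4.5% × R$3,400.00 = R$1,530.00, capped at 25% × R$3,400.00 = R$850.00
Failure-to-pay penalty = 2.5% × R$3,400.00 × 10 mo = R$850.00
Interest: R$3,400.00 × ((1 + 0.0115)^10 − 1) = R$3,400.00 × 0.1211375… = R$411.8674…
Total = R$3,400.00 + R$1,700.0000 + R$411.8674… = R$5,511.87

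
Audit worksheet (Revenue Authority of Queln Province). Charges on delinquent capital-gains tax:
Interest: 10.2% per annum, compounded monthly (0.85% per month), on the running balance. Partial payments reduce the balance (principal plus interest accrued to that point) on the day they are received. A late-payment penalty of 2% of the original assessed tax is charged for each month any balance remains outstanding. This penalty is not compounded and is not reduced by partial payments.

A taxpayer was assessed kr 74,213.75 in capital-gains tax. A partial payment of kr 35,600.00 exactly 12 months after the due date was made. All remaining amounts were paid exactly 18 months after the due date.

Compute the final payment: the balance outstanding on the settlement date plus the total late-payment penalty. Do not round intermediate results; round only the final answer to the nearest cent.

Balance at month 12: kr 74,213.7500 × (1 + 0.0085)^12 = kr 82,147.6620…
After kr 35,600.00 payment: kr 82,147.6620… − kr 35,600.00 = kr 46,547.6620…
Balance at month 18: kr 46,547.6620… × (1 + 0.0085)^6 = kr 48,972.6142…
Penalty: 18 × 2% × kr 74,213.75 = kr 26,716.95
Final settlement = outstanding balance + penalty = kr 48,972.6142… + kr 26,716.95 = kr 75,689.56

kr 75,689.56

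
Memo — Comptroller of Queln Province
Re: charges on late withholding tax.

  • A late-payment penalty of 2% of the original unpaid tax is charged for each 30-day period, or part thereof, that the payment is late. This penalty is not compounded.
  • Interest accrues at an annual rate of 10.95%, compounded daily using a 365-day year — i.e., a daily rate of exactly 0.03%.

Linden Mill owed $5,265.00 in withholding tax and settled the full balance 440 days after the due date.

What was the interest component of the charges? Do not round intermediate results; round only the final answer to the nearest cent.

$742.82

Interest: $5,265.00 × ((1 + 0.0003)^440 − 1) = $5,265.00 × 0.14108573… = $742.8164…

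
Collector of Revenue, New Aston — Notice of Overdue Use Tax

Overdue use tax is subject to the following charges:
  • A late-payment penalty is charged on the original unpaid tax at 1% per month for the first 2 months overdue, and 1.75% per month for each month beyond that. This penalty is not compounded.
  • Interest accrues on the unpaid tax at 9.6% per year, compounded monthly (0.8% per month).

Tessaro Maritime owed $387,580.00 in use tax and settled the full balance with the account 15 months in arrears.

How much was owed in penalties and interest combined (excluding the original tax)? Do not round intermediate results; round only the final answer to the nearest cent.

$145,132.68

Penalty, months 1–2: 2 × 1% × $387,580.00 = $7,751.60
Penalty, months 3–15: 13 × 1.75% × $387,580.00 = $88,174.45
Interest: $387,580.00 × ((1 + 0.008)^15 − 1) = $387,580.00 × 0.1269587… = $49,206.6339…
Penalties + interest = $95,926.0500 + $49,206.6339… = $145,132.68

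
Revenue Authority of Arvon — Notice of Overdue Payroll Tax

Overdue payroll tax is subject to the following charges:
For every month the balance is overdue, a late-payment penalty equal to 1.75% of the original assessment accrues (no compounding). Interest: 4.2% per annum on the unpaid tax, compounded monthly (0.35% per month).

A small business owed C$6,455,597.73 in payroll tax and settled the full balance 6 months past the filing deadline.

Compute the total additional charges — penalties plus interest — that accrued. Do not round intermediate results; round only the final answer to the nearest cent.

Late-payment penalty = 1.75% × C$6,455,597.73 × 6 mo = C$677,837.76…
Interest: C$6,455,597.73 × ((1 + 0.0035)^6 − 1) = C$6,455,597.73 × 0.0211846… = C$136,759.3186…
Penalties + interest = C$677,837.7617… + C$136,759.3186… = C$814,597.08

C$814,597.08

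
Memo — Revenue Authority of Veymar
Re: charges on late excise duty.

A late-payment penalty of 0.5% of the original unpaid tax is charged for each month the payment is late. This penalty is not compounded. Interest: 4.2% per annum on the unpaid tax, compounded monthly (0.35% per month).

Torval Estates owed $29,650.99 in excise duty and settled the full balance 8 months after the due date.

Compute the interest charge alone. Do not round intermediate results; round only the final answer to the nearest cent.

Interest: $29,650.99 × ((1 + 0.0035)^8 − 1) = $29,650.99 × 0.0283454… = $840.4695…

$840.47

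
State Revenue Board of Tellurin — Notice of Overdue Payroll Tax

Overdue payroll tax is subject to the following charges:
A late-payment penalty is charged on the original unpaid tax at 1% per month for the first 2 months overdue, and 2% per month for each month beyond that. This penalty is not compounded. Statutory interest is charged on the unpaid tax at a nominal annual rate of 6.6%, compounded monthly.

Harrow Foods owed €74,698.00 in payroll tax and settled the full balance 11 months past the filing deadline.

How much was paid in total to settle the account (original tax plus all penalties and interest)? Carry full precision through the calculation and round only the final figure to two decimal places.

€94,283.18

Penalty, months 1–2: 2 × 1% × €74,698.00 = €1,493.96
Penalty, months 3–11: 9 × 2% × €74,698.00 = €13,445.64
Interest (6.6%/yr ÷ 12 = 0.55%/month): €74,698.00 × ((1 + 0.0055)^11 − 1) = €4,645.5811…
Total = €74,698.00 + €14,939.6000 + €4,645.5811… = €94,283.18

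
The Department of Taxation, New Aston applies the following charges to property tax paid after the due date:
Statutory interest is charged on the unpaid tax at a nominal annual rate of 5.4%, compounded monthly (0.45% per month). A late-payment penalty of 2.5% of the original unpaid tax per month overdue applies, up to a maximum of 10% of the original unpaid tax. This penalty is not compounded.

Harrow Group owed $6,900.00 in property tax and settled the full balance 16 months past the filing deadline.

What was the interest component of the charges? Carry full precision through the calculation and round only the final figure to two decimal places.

Interest: $6,900.00 × ((1 + 0.0045)^16 − 1) = $6,900.00 × 0.0744818… = $513.9243…

$513.92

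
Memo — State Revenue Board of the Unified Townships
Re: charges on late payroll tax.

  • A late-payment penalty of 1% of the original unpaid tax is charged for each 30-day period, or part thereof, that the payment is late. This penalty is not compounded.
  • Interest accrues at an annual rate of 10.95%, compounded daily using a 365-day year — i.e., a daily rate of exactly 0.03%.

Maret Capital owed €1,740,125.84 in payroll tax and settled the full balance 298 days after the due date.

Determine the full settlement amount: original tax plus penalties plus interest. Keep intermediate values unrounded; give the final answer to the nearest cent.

Penalty periods: ⌈298/30⌉ = 10; penalty = 10 × 1% × €1,740,125.84 = €174,012.58…
Interest: €1,740,125.84 × ((1 + 0.0003)^298 − 1) = €1,740,125.84 × 0.09350332… = €162,707.5346…
Total = €1,740,125.84 + €174,012.5840 + €162,707.5346… = €2,076,845.96

€2,076,845.96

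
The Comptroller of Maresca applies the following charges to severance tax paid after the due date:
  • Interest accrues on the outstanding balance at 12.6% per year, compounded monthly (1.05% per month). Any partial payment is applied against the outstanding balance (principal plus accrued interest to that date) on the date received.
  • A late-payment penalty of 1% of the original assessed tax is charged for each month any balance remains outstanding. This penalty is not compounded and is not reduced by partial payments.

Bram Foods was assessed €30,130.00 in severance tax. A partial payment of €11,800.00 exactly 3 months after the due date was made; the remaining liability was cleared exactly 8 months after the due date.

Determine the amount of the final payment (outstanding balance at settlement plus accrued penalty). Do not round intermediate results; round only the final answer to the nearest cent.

Balance at month 3: €30,130.0000 × (1 + 0.0105)^3 = €31,089.0954…
After €11,800.00 payment: €31,089.0954… − €11,800.00 = €19,289.0954…
Balance at month 8: €19,289.0954… × (1 + 0.0105)^5 = €20,323.2636…
Penalty: 8 × 1% × €30,130.00 = €2,410.40
Final settlement = outstanding balance + penalty = €20,323.2636… + €2,410.40 = €22,733.66

€22,733.66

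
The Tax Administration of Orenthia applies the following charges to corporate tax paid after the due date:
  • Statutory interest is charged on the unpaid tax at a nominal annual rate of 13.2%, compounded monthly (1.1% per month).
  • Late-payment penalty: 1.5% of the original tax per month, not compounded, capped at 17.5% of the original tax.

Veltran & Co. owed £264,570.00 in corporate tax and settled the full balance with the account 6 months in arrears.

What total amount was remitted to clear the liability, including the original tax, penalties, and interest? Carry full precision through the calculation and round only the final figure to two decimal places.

£306,330.22

Penalty: 6 × 1.5% × £264,570.00 = £23,811.30 (below the 17.5% cap of £46,299.75)
Interest: £264,570.00 × ((1 + 0.011)^6 − 1) = £264,570.00 × 0.0678418… = £17,948.9158…
Total = £264,570.00 + £23,811.3000 + £17,948.9158… = £306,330.22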